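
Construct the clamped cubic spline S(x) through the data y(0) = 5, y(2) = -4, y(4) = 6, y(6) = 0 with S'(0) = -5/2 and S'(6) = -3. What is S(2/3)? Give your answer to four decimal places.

1.8568

Write M_i for S''(x_i). With h_i = 2, 2, 2 and divided differences Δ_i = -9/2, 5, -3, the continuity of S' gives the tridiagonal system
  2·M_0 + 8·M_1 + 2·M_2 = 6(Δ_1 - Δ_0) = 57
  2·M_1 + 8·M_2 + 2·M_3 = 6(Δ_2 - Δ_1) = -48
Clamped end conditions give two more equations: 2h_0·M_0 + h_0·M_1 = 6(Δ_0 - S'(0)) = -12 and h_2·M_2 + 2h_2·M_3 = 6(S'(6) - Δ_2) = 0.
Solving: M_0 = -269/30, M_1 = 179/15, M_2 = -154/15, M_3 = 77/15.
On [0, 2], S(x) = 5 - 5/2·x - 269/60·x² + 209/120·x³.
With x = 2/3: S(2/3) = 752/405.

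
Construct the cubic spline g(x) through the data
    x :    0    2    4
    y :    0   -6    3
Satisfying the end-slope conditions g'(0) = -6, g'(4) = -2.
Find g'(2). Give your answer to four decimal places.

With σ_i denoting the second derivative at x_i, h_i = 2, 2, and Δ_i = (y_(i+1) − y_i)/h_i = -3, 9/2:
  2·σ_0 + 8·σ_1 + 2·σ_2 = 6(Δ_1 - Δ_0) = 45
Clamped end conditions give two more equations: 2h_0·σ_0 + h_0·σ_1 = 6(Δ_0 - g'(0)) = 18 and h_1·σ_1 + 2h_1·σ_2 = 6(g'(4) - Δ_1) = -39.
Hence σ_0 = -1/8, σ_1 = 37/4, σ_2 = -115/8.
On [2, 4], g'(x) = b_1 + 2c_1·(x - 2) + 3d_1·(x - 2)² with b_1 = Δ_1 - h_1(2σ_1 + σ_2)/6 = 25/8, c_1 = σ_1/2 = 37/8, d_1 = (σ_2 - σ_1)/(6h_1) = -63/32. So g'(2) = 25/8.

3.1250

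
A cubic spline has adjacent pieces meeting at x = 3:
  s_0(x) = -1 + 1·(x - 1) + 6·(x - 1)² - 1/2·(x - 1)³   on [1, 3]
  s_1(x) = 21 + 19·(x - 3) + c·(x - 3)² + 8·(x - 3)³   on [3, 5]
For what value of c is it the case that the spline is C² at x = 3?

3

s_0''(x) = 12 - 3·(x - 1), so s_0''(3) = 6. On the right, s_1''(3) = 2c, so c = 3.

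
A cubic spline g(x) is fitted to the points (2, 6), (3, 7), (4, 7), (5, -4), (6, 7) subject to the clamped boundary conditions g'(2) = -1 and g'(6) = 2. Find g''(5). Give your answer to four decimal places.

Write m_i for g''(x_i). With h_i = 1, 1, 1, 1 and divided differences Δ_i = 1, 0, -11, 11, the continuity of g' gives the tridiagonal system
  1·m_0 + 4·m_1 + 1·m_2 = 6(Δ_1 - Δ_0) = -6
  1·m_1 + 4·m_2 + 1·m_3 = 6(Δ_2 - Δ_1) = -66
  1·m_2 + 4·m_3 + 1·m_4 = 6(Δ_3 - Δ_2) = 132
Clamped end conditions give two more equations: 2h_0·m_0 + h_0·m_1 = 6(Δ_0 - g'(2)) = 12 and h_3·m_3 + 2h_3·m_4 = 6(g'(6) - Δ_3) = -54.
Solving the tridiagonal system: m_0 = 45/14, m_1 = 39/7, m_2 = -63/2, m_3 = 381/7, m_4 = -759/14.

54.4286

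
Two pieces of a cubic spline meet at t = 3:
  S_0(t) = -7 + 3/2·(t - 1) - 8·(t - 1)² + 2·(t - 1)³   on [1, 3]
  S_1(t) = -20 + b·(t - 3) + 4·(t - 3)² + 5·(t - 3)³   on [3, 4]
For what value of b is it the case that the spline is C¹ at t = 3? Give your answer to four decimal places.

S_0'(t) = 3/2 - 16·(t - 1) + 6·(t - 1)², so S_0'(3) = -13/2. On the right, S_1'(3) = b, so b = -13/2.

-6.5000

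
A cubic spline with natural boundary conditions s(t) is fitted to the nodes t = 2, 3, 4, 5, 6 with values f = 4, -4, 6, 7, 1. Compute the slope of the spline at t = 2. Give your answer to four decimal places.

Let M_i = s''(x_i). Step sizes h_i = 1, 1, 1, 1; slopes of the chords Δ_i = (y_(i+1) - y_i)/h_i = -8, 10, 1, -6.
  1·M_0 + 4·M_1 + 1·M_2 = 6(Δ_1 - Δ_0) = 108
  1·M_1 + 4·M_2 + 1·M_3 = 6(Δ_2 - Δ_1) = -54
  1·M_2 + 4·M_3 + 1·M_4 = 6(Δ_3 - Δ_2) = -42
Natural end conditions: M_0 = M_4 = 0.
Forward elimination and back-substitution give M_0 = 0, M_1 = 897/28, M_2 = -141/7, M_3 = -153/28, M_4 = 0.
On [2, 3], s'(t) = b_0 + 2c_0·(t - 2) + 3d_0·(t - 2)² with b_0 = Δ_0 - h_0(2M_0 + M_1)/6 = -747/56, c_0 = M_0/2 = 0, d_0 = (M_1 - M_0)/(6h_0) = 299/56. So s'(2) = -747/56.

-13.3393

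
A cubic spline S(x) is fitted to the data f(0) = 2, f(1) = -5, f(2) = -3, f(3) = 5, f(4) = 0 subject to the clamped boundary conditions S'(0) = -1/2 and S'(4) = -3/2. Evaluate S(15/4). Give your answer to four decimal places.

Let σ_i = S''(x_i). Step sizes h_i = 1, 1, 1, 1; slopes of the chords Δ_i = (y_(i+1) - y_i)/h_i = -7, 2, 8, -5.
  1·σ_0 + 4·σ_1 + 1·σ_2 = 6(Δ_1 - Δ_0) = 54
  1·σ_1 + 4·σ_2 + 1·σ_3 = 6(Δ_2 - Δ_1) = 36
  1·σ_2 + 4·σ_3 + 1·σ_4 = 6(Δ_3 - Δ_2) = -78
Clamped end conditions give two more equations: 2h_0·σ_0 + h_0·σ_1 = 6(Δ_0 - S'(0)) = -39 and h_3·σ_3 + 2h_3·σ_4 = 6(S'(4) - Δ_3) = 21.
Solving the tridiagonal system: σ_0 = -793/28, σ_1 = 247/14, σ_2 = 47/4, σ_3 = -401/14, σ_4 = 695/28.
On [3, 4], S(x) = 5 + 23/56·(x - 3) - 401/28·(x - 3)² + 499/56·(x - 3)³.
With (x - 3) = 3/4: S(15/4) = 3625/3584.

1.0114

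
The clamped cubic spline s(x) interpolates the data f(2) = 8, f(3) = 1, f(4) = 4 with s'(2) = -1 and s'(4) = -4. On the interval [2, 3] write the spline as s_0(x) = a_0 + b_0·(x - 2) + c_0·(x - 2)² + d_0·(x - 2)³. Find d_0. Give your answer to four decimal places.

11.2500

Put M_i = s'' at the i-th knot. Here h = (1, 1) and Δ = (-7, 3), so the interior equations h_(i-1)·M_(i-1) + 2(h_(i-1)+h_i)·M_i + h_i·M_(i+1) = 6(Δ_i − Δ_(i-1)) read
  1·M_0 + 4·M_1 + 1·M_2 = 6(Δ_1 - Δ_0) = 60
Clamped end conditions give two more equations: 2h_0·M_0 + h_0·M_1 = 6(Δ_0 - s'(2)) = -36 and h_1·M_1 + 2h_1·M_2 = 6(s'(4) - Δ_1) = -42.
Solving the tridiagonal system: M_0 = -69/2, M_1 = 33, M_2 = -75/2.
On [2, 3], with s_0(x) = a_0 + b_0·(x - 2) + c_0·(x - 2)² + d_0·(x - 2)³: c_0 = M_0/2 = -69/4, d_0 = (M_1 - M_0)/(6h_0) = 45/4, b_0 = Δ_0 - h_0(2M_0 + M_1)/6 = -1.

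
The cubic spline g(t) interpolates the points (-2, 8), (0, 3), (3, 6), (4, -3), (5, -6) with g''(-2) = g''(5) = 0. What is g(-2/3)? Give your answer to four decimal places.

3.3339

With σ_i denoting the second derivative at x_i, h_i = 2, 3, 1, 1, and Δ_i = (y_(i+1) − y_i)/h_i = -5/2, 1, -9, -3:
  2·σ_0 + 10·σ_1 + 3·σ_2 = 6(Δ_1 - Δ_0) = 21
  3·σ_1 + 8·σ_2 + 1·σ_3 = 6(Δ_2 - Δ_1) = -60
  1·σ_2 + 4·σ_3 + 1·σ_4 = 6(Δ_3 - Δ_2) = 36
Natural end conditions: σ_0 = σ_4 = 0.
Hence σ_0 = 0, σ_1 = 1479/274, σ_2 = -1506/137, σ_3 = 3219/274, σ_4 = 0.
On [-2, 0], g(t) = 8 - 589/137·(t + 2) + 0·(t + 2)² + 493/1096·(t + 2)³.
With (t + 2) = 4/3: g(-2/3) = 12332/3699.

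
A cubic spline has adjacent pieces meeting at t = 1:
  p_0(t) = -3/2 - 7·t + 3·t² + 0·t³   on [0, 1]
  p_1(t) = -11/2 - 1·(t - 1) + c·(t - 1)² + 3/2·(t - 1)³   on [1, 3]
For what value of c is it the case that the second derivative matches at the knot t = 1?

3

p_0''(t) = 6 + 0·t, so p_0''(1) = 6. On the right, p_1''(1) = 2c, so c = 3.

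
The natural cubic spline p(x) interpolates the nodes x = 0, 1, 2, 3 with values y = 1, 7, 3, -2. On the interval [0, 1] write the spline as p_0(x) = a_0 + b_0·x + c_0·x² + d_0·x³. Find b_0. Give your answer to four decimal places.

8.6000

Put m_i = p'' at the i-th knot. Here h = (1, 1, 1) and Δ = (6, -4, -5), so the interior equations h_(i-1)·m_(i-1) + 2(h_(i-1)+h_i)·m_i + h_i·m_(i+1) = 6(Δ_i − Δ_(i-1)) read
  1·m_0 + 4·m_1 + 1·m_2 = 6(Δ_1 - Δ_0) = -60
  1·m_1 + 4·m_2 + 1·m_3 = 6(Δ_2 - Δ_1) = -6
Natural end conditions: m_0 = m_3 = 0.
Forward elimination and back-substitution give m_0 = 0, m_1 = -78/5, m_2 = 12/5, m_3 = 0.
On [0, 1], with p_0(x) = a_0 + b_0·x + c_0·x² + d_0·x³: c_0 = m_0/2 = 0, d_0 = (m_1 - m_0)/(6h_0) = -13/5, b_0 = Δ_0 - h_0(2m_0 + m_1)/6 = 43/5.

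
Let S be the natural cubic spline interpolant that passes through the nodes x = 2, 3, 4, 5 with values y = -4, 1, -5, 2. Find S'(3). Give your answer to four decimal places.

Write M_i for S''(x_i). With h_i = 1, 1, 1 and divided differences Δ_i = 5, -6, 7, the continuity of S' gives the tridiagonal system
  1·M_0 + 4·M_1 + 1·M_2 = 6(Δ_1 - Δ_0) = -66
  1·M_1 + 4·M_2 + 1·M_3 = 6(Δ_2 - Δ_1) = 78
Natural end conditions: M_0 = M_3 = 0.
Hence M_0 = 0, M_1 = -114/5, M_2 = 126/5, M_3 = 0.
On [3, 4], S'(x) = b_1 + 2c_1·(x - 3) + 3d_1·(x - 3)² with b_1 = Δ_1 - h_1(2M_1 + M_2)/6 = -13/5, c_1 = M_1/2 = -57/5, d_1 = (M_2 - M_1)/(6h_1) = 8. So S'(3) = -13/5.

-2.6000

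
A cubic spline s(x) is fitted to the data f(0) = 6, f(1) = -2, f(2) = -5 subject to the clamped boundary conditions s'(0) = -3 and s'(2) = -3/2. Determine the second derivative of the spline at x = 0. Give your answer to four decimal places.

Put M_i = s'' at the i-th knot. Here h = (1, 1) and Δ = (-8, -3), so the interior equations h_(i-1)·M_(i-1) + 2(h_(i-1)+h_i)·M_i + h_i·M_(i+1) = 6(Δ_i − Δ_(i-1)) read
  1·M_0 + 4·M_1 + 1·M_2 = 6(Δ_1 - Δ_0) = 30
Clamped end conditions give two more equations: 2h_0·M_0 + h_0·M_1 = 6(Δ_0 - s'(0)) = -30 and h_1·M_1 + 2h_1·M_2 = 6(s'(2) - Δ_1) = 9.
Hence M_0 = -87/4, M_1 = 27/2, M_2 = -9/4.

-21.7500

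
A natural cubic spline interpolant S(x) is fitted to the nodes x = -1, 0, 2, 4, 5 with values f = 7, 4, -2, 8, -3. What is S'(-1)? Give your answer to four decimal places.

-2.3333

Let M_i = S''(x_i). Step sizes h_i = 1, 2, 2, 1; slopes of the chords Δ_i = (y_(i+1) - y_i)/h_i = -3, -3, 5, -11.
  1·M_0 + 6·M_1 + 2·M_2 = 6(Δ_1 - Δ_0) = 0
  2·M_1 + 8·M_2 + 2·M_3 = 6(Δ_2 - Δ_1) = 48
  2·M_2 + 6·M_3 + 1·M_4 = 6(Δ_3 - Δ_2) = -96
Natural end conditions: M_0 = M_4 = 0.
Forward elimination and back-substitution give M_0 = 0, M_1 = -4, M_2 = 12, M_3 = -20, M_4 = 0.
On [-1, 0], S'(x) = b_0 + 2c_0·(x + 1) + 3d_0·(x + 1)² with b_0 = Δ_0 - h_0(2M_0 + M_1)/6 = -7/3, c_0 = M_0/2 = 0, d_0 = (M_1 - M_0)/(6h_0) = -2/3. So S'(-1) = -7/3.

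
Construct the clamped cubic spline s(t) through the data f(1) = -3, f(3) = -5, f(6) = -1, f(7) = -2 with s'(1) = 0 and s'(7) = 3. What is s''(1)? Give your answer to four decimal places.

-3.2564

Let m_i = s''(x_i). Step sizes h_i = 2, 3, 1; slopes of the chords Δ_i = (y_(i+1) - y_i)/h_i = -1, 4/3, -1.
  2·m_0 + 10·m_1 + 3·m_2 = 6(Δ_1 - Δ_0) = 14
  3·m_1 + 8·m_2 + 1·m_3 = 6(Δ_2 - Δ_1) = -14
Clamped end conditions give two more equations: 2h_0·m_0 + h_0·m_1 = 6(Δ_0 - s'(1)) = -6 and h_2·m_2 + 2h_2·m_3 = 6(s'(7) - Δ_2) = 24.
Hence m_0 = -127/39, m_1 = 137/39, m_2 = -190/39, m_3 = 563/39.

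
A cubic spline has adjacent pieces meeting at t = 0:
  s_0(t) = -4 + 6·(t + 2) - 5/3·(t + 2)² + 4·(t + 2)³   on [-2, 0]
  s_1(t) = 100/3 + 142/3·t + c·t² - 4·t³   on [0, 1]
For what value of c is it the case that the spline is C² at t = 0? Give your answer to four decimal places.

22.3333

s_0''(t) = -10/3 + 24·(t + 2), so s_0''(0) = 134/3. On the right, s_1''(0) = 2c, so c = 67/3.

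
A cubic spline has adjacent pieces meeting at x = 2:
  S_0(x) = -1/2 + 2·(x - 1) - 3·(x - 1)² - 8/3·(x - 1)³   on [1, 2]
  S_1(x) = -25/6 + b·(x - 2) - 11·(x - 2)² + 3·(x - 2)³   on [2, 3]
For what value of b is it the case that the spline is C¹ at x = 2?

-12

S_0'(x) = 2 - 6·(x - 1) - 8·(x - 1)², so S_0'(2) = -12. On the right, S_1'(2) = b, so b = -12.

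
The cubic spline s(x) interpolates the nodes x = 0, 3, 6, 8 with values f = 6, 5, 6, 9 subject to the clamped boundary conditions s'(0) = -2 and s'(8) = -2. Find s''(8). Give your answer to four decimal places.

-6.3421

Let m_i = s''(x_i). Step sizes h_i = 3, 3, 2; slopes of the chords Δ_i = (y_(i+1) - y_i)/h_i = -1/3, 1/3, 3/2.
  3·m_0 + 12·m_1 + 3·m_2 = 6(Δ_1 - Δ_0) = 4
  3·m_1 + 10·m_2 + 2·m_3 = 6(Δ_2 - Δ_1) = 7
Clamped end conditions give two more equations: 2h_0·m_0 + h_0·m_1 = 6(Δ_0 - s'(0)) = 10 and h_2·m_2 + 2h_2·m_3 = 6(s'(8) - Δ_2) = -21.
Solving: m_0 = 77/38, m_1 = -41/57, m_2 = 83/38, m_3 = -241/38.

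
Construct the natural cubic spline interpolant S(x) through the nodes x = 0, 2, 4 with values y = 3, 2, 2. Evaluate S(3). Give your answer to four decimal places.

1.9063

Write M_i for S''(x_i). With h_i = 2, 2 and divided differences Δ_i = -1/2, 0, the continuity of S' gives the tridiagonal system
  2·M_0 + 8·M_1 + 2·M_2 = 6(Δ_1 - Δ_0) = 3
Natural end conditions: M_0 = M_2 = 0.
Hence M_0 = 0, M_1 = 3/8, M_2 = 0.
On [2, 4], S(x) = 2 - 1/4·(x - 2) + 3/16·(x - 2)² - 1/32·(x - 2)³.
With (x - 2) = 1: S(3) = 61/32.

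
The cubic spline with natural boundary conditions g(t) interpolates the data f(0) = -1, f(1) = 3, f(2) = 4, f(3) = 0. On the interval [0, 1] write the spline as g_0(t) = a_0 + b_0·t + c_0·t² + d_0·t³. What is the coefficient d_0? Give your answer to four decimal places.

-0.4667

Put M_i = g'' at the i-th knot. Here h = (1, 1, 1) and Δ = (4, 1, -4), so the interior equations h_(i-1)·M_(i-1) + 2(h_(i-1)+h_i)·M_i + h_i·M_(i+1) = 6(Δ_i − Δ_(i-1)) read
  1·M_0 + 4·M_1 + 1·M_2 = 6(Δ_1 - Δ_0) = -18
  1·M_1 + 4·M_2 + 1·M_3 = 6(Δ_2 - Δ_1) = -30
Natural end conditions: M_0 = M_3 = 0.
Solving: M_0 = 0, M_1 = -14/5, M_2 = -34/5, M_3 = 0.
On [0, 1], with g_0(t) = a_0 + b_0·t + c_0·t² + d_0·t³: c_0 = M_0/2 = 0, d_0 = (M_1 - M_0)/(6h_0) = -7/15, b_0 = Δ_0 - h_0(2M_0 + M_1)/6 = 67/15.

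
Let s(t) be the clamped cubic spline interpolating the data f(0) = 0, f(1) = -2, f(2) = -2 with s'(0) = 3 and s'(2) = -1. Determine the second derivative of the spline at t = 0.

Write m_i for s''(x_i). With h_i = 1, 1 and divided differences Δ_i = -2, 0, the continuity of s' gives the tridiagonal system
  1·m_0 + 4·m_1 + 1·m_2 = 6(Δ_1 - Δ_0) = 12
Clamped end conditions give two more equations: 2h_0·m_0 + h_0·m_1 = 6(Δ_0 - s'(0)) = -30 and h_1·m_1 + 2h_1·m_2 = 6(s'(2) - Δ_1) = -6.
Forward elimination and back-substitution give m_0 = -20, m_1 = 10, m_2 = -8.

-20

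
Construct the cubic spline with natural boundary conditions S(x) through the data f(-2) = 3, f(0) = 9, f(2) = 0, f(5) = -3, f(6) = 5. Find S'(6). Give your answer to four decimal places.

9.0354

Write M_i for S''(x_i). With h_i = 2, 2, 3, 1 and divided differences Δ_i = 3, -9/2, -1, 8, the continuity of S' gives the tridiagonal system
  2·M_0 + 8·M_1 + 2·M_2 = 6(Δ_1 - Δ_0) = -45
  2·M_1 + 10·M_2 + 3·M_3 = 6(Δ_2 - Δ_1) = 21
  3·M_2 + 8·M_3 + 1·M_4 = 6(Δ_3 - Δ_2) = 54
Natural end conditions: M_0 = M_4 = 0.
Solving: M_0 = 0, M_1 = -3207/536, M_2 = 96/67, M_3 = 1665/268, M_4 = 0.
On [5, 6], S'(x) = b_3 + 2c_3·(x - 5) + 3d_3·(x - 5)² with b_3 = Δ_3 - h_3(2M_3 + M_4)/6 = 1589/268, c_3 = M_3/2 = 1665/536, d_3 = (M_4 - M_3)/(6h_3) = -555/536. So S'(6) = 4843/536.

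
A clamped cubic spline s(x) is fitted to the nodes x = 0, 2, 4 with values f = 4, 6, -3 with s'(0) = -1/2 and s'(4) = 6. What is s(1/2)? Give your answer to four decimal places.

4.5469

With M_i denoting the second derivative at x_i, h_i = 2, 2, and Δ_i = (y_(i+1) − y_i)/h_i = 1, -9/2:
  2·M_0 + 8·M_1 + 2·M_2 = 6(Δ_1 - Δ_0) = -33
Clamped end conditions give two more equations: 2h_0·M_0 + h_0·M_1 = 6(Δ_0 - s'(0)) = 9 and h_1·M_1 + 2h_1·M_2 = 6(s'(4) - Δ_1) = 63.
Solving the tridiagonal system: M_0 = 8, M_1 = -23/2, M_2 = 43/2.
On [0, 2], s(x) = 4 - 1/2·x + 4·x² - 13/8·x³.
With x = 1/2: s(1/2) = 291/64.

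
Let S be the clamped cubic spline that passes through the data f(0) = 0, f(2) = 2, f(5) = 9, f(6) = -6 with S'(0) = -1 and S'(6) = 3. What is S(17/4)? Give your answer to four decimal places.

Put M_i = S'' at the i-th knot. Here h = (2, 3, 1) and Δ = (1, 7/3, -15), so the interior equations h_(i-1)·M_(i-1) + 2(h_(i-1)+h_i)·M_i + h_i·M_(i+1) = 6(Δ_i − Δ_(i-1)) read
  2·M_0 + 10·M_1 + 3·M_2 = 6(Δ_1 - Δ_0) = 8
  3·M_1 + 8·M_2 + 1·M_3 = 6(Δ_2 - Δ_1) = -104
Clamped end conditions give two more equations: 2h_0·M_0 + h_0·M_1 = 6(Δ_0 - S'(0)) = 12 and h_2·M_2 + 2h_2·M_3 = 6(S'(6) - Δ_2) = 108.
Solving: M_0 = -46/39, M_1 = 326/39, M_2 = -952/39, M_3 = 2582/39.
On [2, 5], S(x) = 2 + 241/39·(x - 2) + 163/39·(x - 2)² - 71/39·(x - 2)³.
With (x - 2) = 9/4: S(17/4) = 13583/832.

16.3257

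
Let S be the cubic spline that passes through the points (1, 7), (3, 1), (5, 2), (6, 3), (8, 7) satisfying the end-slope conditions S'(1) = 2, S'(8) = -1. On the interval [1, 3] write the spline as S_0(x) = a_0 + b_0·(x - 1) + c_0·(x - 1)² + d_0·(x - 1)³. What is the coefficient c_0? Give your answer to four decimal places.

Write M_i for S''(x_i). With h_i = 2, 2, 1, 2 and divided differences Δ_i = -3, 1/2, 1, 2, the continuity of S' gives the tridiagonal system
  2·M_0 + 8·M_1 + 2·M_2 = 6(Δ_1 - Δ_0) = 21
  2·M_1 + 6·M_2 + 1·M_3 = 6(Δ_2 - Δ_1) = 3
  1·M_2 + 6·M_3 + 2·M_4 = 6(Δ_3 - Δ_2) = 6
Clamped end conditions give two more equations: 2h_0·M_0 + h_0·M_1 = 6(Δ_0 - S'(1)) = -30 and h_3·M_3 + 2h_3·M_4 = 6(S'(8) - Δ_3) = -18.
Solving: M_0 = -1263/122, M_1 = 348/61, M_2 = -120/61, M_3 = 207/61, M_4 = -378/61.
On [1, 3], with S_0(x) = a_0 + b_0·(x - 1) + c_0·(x - 1)² + d_0·(x - 1)³: c_0 = M_0/2 = -1263/244, d_0 = (M_1 - M_0)/(6h_0) = 653/488, b_0 = Δ_0 - h_0(2M_0 + M_1)/6 = 2.

-5.1762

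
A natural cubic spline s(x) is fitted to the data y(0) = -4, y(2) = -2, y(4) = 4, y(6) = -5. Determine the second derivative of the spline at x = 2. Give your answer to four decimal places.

Let M_i = s''(x_i). Step sizes h_i = 2, 2, 2; slopes of the chords Δ_i = (y_(i+1) - y_i)/h_i = 1, 3, -9/2.
  2·M_0 + 8·M_1 + 2·M_2 = 6(Δ_1 - Δ_0) = 12
  2·M_1 + 8·M_2 + 2·M_3 = 6(Δ_2 - Δ_1) = -45
Natural end conditions: M_0 = M_3 = 0.
Solving the tridiagonal system: M_0 = 0, M_1 = 31/10, M_2 = -32/5, M_3 = 0.

3.1000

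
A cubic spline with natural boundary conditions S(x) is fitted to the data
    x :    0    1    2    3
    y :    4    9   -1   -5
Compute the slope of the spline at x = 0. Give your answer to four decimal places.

With M_i denoting the second derivative at x_i, h_i = 1, 1, 1, and Δ_i = (y_(i+1) − y_i)/h_i = 5, -10, -4:
  1·M_0 + 4·M_1 + 1·M_2 = 6(Δ_1 - Δ_0) = -90
  1·M_1 + 4·M_2 + 1·M_3 = 6(Δ_2 - Δ_1) = 36
Natural end conditions: M_0 = M_3 = 0.
Solving: M_0 = 0, M_1 = -132/5, M_2 = 78/5, M_3 = 0.
On [0, 1], S'(x) = b_0 + 2c_0·x + 3d_0·x² with b_0 = Δ_0 - h_0(2M_0 + M_1)/6 = 47/5, c_0 = M_0/2 = 0, d_0 = (M_1 - M_0)/(6h_0) = -22/5. So S'(0) = 47/5.

9.4000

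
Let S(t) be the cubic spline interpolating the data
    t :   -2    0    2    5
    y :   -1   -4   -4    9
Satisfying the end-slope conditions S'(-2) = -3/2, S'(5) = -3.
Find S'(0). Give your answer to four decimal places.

-1.6757

Write M_i for S''(x_i). With h_i = 2, 2, 3 and divided differences Δ_i = -3/2, 0, 13/3, the continuity of S' gives the tridiagonal system
  2·M_0 + 8·M_1 + 2·M_2 = 6(Δ_1 - Δ_0) = 9
  2·M_1 + 10·M_2 + 3·M_3 = 6(Δ_2 - Δ_1) = 26
Clamped end conditions give two more equations: 2h_0·M_0 + h_0·M_1 = 6(Δ_0 - S'(-2)) = 0 and h_2·M_2 + 2h_2·M_3 = 6(S'(5) - Δ_2) = -44.
Hence M_0 = 13/74, M_1 = -13/37, M_2 = 212/37, M_3 = -1132/111.
On [0, 2], S'(t) = b_1 + 2c_1·t + 3d_1·t² with b_1 = Δ_1 - h_1(2M_1 + M_2)/6 = -62/37, c_1 = M_1/2 = -13/74, d_1 = (M_2 - M_1)/(6h_1) = 75/148. So S'(0) = -62/37.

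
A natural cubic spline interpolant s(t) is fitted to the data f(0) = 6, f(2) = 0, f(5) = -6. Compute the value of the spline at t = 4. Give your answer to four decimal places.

-4.2667

Write m_i for s''(x_i). With h_i = 2, 3 and divided differences Δ_i = -3, -2, the continuity of s' gives the tridiagonal system
  2·m_0 + 10·m_1 + 3·m_2 = 6(Δ_1 - Δ_0) = 6
Natural end conditions: m_0 = m_2 = 0.
Hence m_0 = 0, m_1 = 3/5, m_2 = 0.
On [2, 5], s(t) = 0 - 13/5·(t - 2) + 3/10·(t - 2)² - 1/30·(t - 2)³.
With (t - 2) = 2: s(4) = -64/15.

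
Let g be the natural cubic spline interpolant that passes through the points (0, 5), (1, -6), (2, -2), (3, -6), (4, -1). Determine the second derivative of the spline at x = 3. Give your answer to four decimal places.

19.5000

Let σ_i = g''(x_i). Step sizes h_i = 1, 1, 1, 1; slopes of the chords Δ_i = (y_(i+1) - y_i)/h_i = -11, 4, -4, 5.
  1·σ_0 + 4·σ_1 + 1·σ_2 = 6(Δ_1 - Δ_0) = 90
  1·σ_1 + 4·σ_2 + 1·σ_3 = 6(Δ_2 - Δ_1) = -48
  1·σ_2 + 4·σ_3 + 1·σ_4 = 6(Δ_3 - Δ_2) = 54
Natural end conditions: σ_0 = σ_4 = 0.
Solving the tridiagonal system: σ_0 = 0, σ_1 = 57/2, σ_2 = -24, σ_3 = 39/2, σ_4 = 0.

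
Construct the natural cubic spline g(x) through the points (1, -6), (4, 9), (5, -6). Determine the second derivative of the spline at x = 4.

-15

Write M_i for g''(x_i). With h_i = 3, 1 and divided differences Δ_i = 5, -15, the continuity of g' gives the tridiagonal system
  3·M_0 + 8·M_1 + 1·M_2 = 6(Δ_1 - Δ_0) = -120
Natural end conditions: M_0 = M_2 = 0.
Solving the tridiagonal system: M_0 = 0, M_1 = -15, M_2 = 0.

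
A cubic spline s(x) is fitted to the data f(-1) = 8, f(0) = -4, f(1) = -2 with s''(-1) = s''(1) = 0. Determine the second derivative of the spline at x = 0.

21

With m_i denoting the second derivative at x_i, h_i = 1, 1, and Δ_i = (y_(i+1) − y_i)/h_i = -12, 2:
  1·m_0 + 4·m_1 + 1·m_2 = 6(Δ_1 - Δ_0) = 84
Natural end conditions: m_0 = m_2 = 0.
Hence m_0 = 0, m_1 = 21, m_2 = 0.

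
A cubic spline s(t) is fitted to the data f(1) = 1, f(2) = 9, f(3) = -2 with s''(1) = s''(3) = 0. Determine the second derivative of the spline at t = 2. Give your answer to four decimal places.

Write M_i for s''(x_i). With h_i = 1, 1 and divided differences Δ_i = 8, -11, the continuity of s' gives the tridiagonal system
  1·M_0 + 4·M_1 + 1·M_2 = 6(Δ_1 - Δ_0) = -114
Natural end conditions: M_0 = M_2 = 0.
Forward elimination and back-substitution give M_0 = 0, M_1 = -57/2, M_2 = 0.

-28.5000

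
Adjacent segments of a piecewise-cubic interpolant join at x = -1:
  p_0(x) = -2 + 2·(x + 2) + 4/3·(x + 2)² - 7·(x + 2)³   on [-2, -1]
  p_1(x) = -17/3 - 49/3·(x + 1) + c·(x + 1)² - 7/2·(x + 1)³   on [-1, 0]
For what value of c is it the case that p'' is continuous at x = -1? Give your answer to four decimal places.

-19.6667

p_0''(x) = 8/3 - 42·(x + 2), so p_0''(-1) = -118/3. On the right, p_1''(-1) = 2c, so c = -59/3.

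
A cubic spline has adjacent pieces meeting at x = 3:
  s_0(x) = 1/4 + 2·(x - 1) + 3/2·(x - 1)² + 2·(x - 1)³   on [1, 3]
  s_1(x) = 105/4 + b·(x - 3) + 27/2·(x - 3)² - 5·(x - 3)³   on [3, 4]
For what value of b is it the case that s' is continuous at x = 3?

s_0'(x) = 2 + 3·(x - 1) + 6·(x - 1)², so s_0'(3) = 32. On the right, s_1'(3) = b, so b = 32.

32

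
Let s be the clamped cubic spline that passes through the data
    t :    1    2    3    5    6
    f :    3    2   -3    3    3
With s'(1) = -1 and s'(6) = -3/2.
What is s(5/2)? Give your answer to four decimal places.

Write m_i for s''(x_i). With h_i = 1, 1, 2, 1 and divided differences Δ_i = -1, -5, 3, 0, the continuity of s' gives the tridiagonal system
  1·m_0 + 4·m_1 + 1·m_2 = 6(Δ_1 - Δ_0) = -24
  1·m_1 + 6·m_2 + 2·m_3 = 6(Δ_2 - Δ_1) = 48
  2·m_2 + 6·m_3 + 1·m_4 = 6(Δ_3 - Δ_2) = -18
Clamped end conditions give two more equations: 2h_0·m_0 + h_0·m_1 = 6(Δ_0 - s'(1)) = 0 and h_3·m_3 + 2h_3·m_4 = 6(s'(6) - Δ_3) = -9.
Solving: m_0 = 329/64, m_1 = -329/32, m_2 = 767/64, m_3 = -109/16, m_4 = -35/32.
On [2, 3], s(t) = 2 - 457/128·(t - 2) - 329/64·(t - 2)² + 475/128·(t - 2)³.
With (t - 2) = 1/2: s(5/2) = -621/1024.

-0.6064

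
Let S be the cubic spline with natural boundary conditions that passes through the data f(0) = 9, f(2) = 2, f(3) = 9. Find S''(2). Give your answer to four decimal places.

With σ_i denoting the second derivative at x_i, h_i = 2, 1, and Δ_i = (y_(i+1) − y_i)/h_i = -7/2, 7:
  2·σ_0 + 6·σ_1 + 1·σ_2 = 6(Δ_1 - Δ_0) = 63
Natural end conditions: σ_0 = σ_2 = 0.
Forward elimination and back-substitution give σ_0 = 0, σ_1 = 21/2, σ_2 = 0.

10.5000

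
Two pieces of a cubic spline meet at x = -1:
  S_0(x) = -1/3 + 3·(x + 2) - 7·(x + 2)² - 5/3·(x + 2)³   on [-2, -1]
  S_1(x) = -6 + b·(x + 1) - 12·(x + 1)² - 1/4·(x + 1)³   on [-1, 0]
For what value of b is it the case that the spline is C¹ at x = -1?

-16

S_0'(x) = 3 - 14·(x + 2) - 5·(x + 2)², so S_0'(-1) = -16. On the right, S_1'(-1) = b, so b = -16.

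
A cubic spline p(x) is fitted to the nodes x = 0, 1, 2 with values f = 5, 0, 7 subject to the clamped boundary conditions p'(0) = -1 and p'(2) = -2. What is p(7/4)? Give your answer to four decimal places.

Let M_i = p''(x_i). Step sizes h_i = 1, 1; slopes of the chords Δ_i = (y_(i+1) - y_i)/h_i = -5, 7.
  1·M_0 + 4·M_1 + 1·M_2 = 6(Δ_1 - Δ_0) = 72
Clamped end conditions give two more equations: 2h_0·M_0 + h_0·M_1 = 6(Δ_0 - p'(0)) = -24 and h_1·M_1 + 2h_1·M_2 = 6(p'(2) - Δ_1) = -54.
Solving: M_0 = -61/2, M_1 = 37, M_2 = -91/2.
On [1, 2], p(x) = 0 + 9/4·(x - 1) + 37/2·(x - 1)² - 55/4·(x - 1)³.
With (x - 1) = 3/4: p(7/4) = 1611/256.

6.2930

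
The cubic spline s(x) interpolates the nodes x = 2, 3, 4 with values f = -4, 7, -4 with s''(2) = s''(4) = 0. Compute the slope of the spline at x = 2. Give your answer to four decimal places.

Put m_i = s'' at the i-th knot. Here h = (1, 1) and Δ = (11, -11), so the interior equations h_(i-1)·m_(i-1) + 2(h_(i-1)+h_i)·m_i + h_i·m_(i+1) = 6(Δ_i − Δ_(i-1)) read
  1·m_0 + 4·m_1 + 1·m_2 = 6(Δ_1 - Δ_0) = -132
Natural end conditions: m_0 = m_2 = 0.
Solving: m_0 = 0, m_1 = -33, m_2 = 0.
On [2, 3], s'(x) = b_0 + 2c_0·(x - 2) + 3d_0·(x - 2)² with b_0 = Δ_0 - h_0(2m_0 + m_1)/6 = 33/2, c_0 = m_0/2 = 0, d_0 = (m_1 - m_0)/(6h_0) = -11/2. So s'(2) = 33/2.

16.5000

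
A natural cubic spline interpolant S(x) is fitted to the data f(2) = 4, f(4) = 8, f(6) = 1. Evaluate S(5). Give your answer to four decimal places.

5.5313

Let M_i = S''(x_i). Step sizes h_i = 2, 2; slopes of the chords Δ_i = (y_(i+1) - y_i)/h_i = 2, -7/2.
  2·M_0 + 8·M_1 + 2·M_2 = 6(Δ_1 - Δ_0) = -33
Natural end conditions: M_0 = M_2 = 0.
Solving the tridiagonal system: M_0 = 0, M_1 = -33/8, M_2 = 0.
On [4, 6], S(x) = 8 - 3/4·(x - 4) - 33/16·(x - 4)² + 11/32·(x - 4)³.
With (x - 4) = 1: S(5) = 177/32.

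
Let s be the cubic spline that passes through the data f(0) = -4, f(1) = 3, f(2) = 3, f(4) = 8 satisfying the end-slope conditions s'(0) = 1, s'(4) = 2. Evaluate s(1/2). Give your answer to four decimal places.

Let m_i = s''(x_i). Step sizes h_i = 1, 1, 2; slopes of the chords Δ_i = (y_(i+1) - y_i)/h_i = 7, 0, 5/2.
  1·m_0 + 4·m_1 + 1·m_2 = 6(Δ_1 - Δ_0) = -42
  1·m_1 + 6·m_2 + 2·m_3 = 6(Δ_2 - Δ_1) = 15
Clamped end conditions give two more equations: 2h_0·m_0 + h_0·m_1 = 6(Δ_0 - s'(0)) = 36 and h_2·m_2 + 2h_2·m_3 = 6(s'(4) - Δ_2) = -3.
Hence m_0 = 607/22, m_1 = -211/11, m_2 = 157/22, m_3 = -95/22.
On [0, 1], s(x) = -4 + 1·x + 607/44·x² - 343/44·x³.
With x = 1/2: s(1/2) = -361/352.

-1.0256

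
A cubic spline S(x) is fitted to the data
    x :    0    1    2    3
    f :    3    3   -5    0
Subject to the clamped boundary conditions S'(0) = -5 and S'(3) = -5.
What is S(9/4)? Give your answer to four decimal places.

With M_i denoting the second derivative at x_i, h_i = 1, 1, 1, and Δ_i = (y_(i+1) − y_i)/h_i = 0, -8, 5:
  1·M_0 + 4·M_1 + 1·M_2 = 6(Δ_1 - Δ_0) = -48
  1·M_1 + 4·M_2 + 1·M_3 = 6(Δ_2 - Δ_1) = 78
Clamped end conditions give two more equations: 2h_0·M_0 + h_0·M_1 = 6(Δ_0 - S'(0)) = 30 and h_2·M_2 + 2h_2·M_3 = 6(S'(3) - Δ_2) = -60.
Solving: M_0 = 148/5, M_1 = -146/5, M_2 = 196/5, M_3 = -248/5.
On [2, 3], S(x) = -5 + 1/5·(x - 2) + 98/5·(x - 2)² - 74/5·(x - 2)³.
With (x - 2) = 1/4: S(9/4) = -633/160.

-3.9563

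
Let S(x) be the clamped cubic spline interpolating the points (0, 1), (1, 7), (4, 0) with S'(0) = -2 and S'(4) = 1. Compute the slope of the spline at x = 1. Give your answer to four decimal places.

Put m_i = S'' at the i-th knot. Here h = (1, 3) and Δ = (6, -7/3), so the interior equations h_(i-1)·m_(i-1) + 2(h_(i-1)+h_i)·m_i + h_i·m_(i+1) = 6(Δ_i − Δ_(i-1)) read
  1·m_0 + 8·m_1 + 3·m_2 = 6(Δ_1 - Δ_0) = -50
Clamped end conditions give two more equations: 2h_0·m_0 + h_0·m_1 = 6(Δ_0 - S'(0)) = 48 and h_1·m_1 + 2h_1·m_2 = 6(S'(4) - Δ_1) = 20.
Hence m_0 = 31, m_1 = -14, m_2 = 31/3.
On [1, 4], S'(x) = b_1 + 2c_1·(x - 1) + 3d_1·(x - 1)² with b_1 = Δ_1 - h_1(2m_1 + m_2)/6 = 13/2, c_1 = m_1/2 = -7, d_1 = (m_2 - m_1)/(6h_1) = 73/54. So S'(1) = 13/2.

6.5000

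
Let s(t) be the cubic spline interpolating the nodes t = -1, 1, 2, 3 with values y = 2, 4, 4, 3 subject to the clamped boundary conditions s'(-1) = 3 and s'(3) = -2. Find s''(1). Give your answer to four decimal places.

0.1818

With M_i denoting the second derivative at x_i, h_i = 2, 1, 1, and Δ_i = (y_(i+1) − y_i)/h_i = 1, 0, -1:
  2·M_0 + 6·M_1 + 1·M_2 = 6(Δ_1 - Δ_0) = -6
  1·M_1 + 4·M_2 + 1·M_3 = 6(Δ_2 - Δ_1) = -6
Clamped end conditions give two more equations: 2h_0·M_0 + h_0·M_1 = 6(Δ_0 - s'(-1)) = -12 and h_2·M_2 + 2h_2·M_3 = 6(s'(3) - Δ_2) = -6.
Solving the tridiagonal system: M_0 = -34/11, M_1 = 2/11, M_2 = -10/11, M_3 = -28/11.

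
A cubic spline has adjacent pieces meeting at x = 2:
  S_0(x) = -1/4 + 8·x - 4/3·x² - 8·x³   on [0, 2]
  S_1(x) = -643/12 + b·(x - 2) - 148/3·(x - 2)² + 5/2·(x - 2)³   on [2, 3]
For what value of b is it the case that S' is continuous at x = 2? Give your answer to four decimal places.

S_0'(x) = 8 - 8/3·x - 24·x², so S_0'(2) = -280/3. On the right, S_1'(2) = b, so b = -280/3.

-93.3333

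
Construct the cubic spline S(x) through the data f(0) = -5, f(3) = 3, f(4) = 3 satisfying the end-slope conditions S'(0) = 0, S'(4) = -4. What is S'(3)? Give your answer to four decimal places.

Write m_i for S''(x_i). With h_i = 3, 1 and divided differences Δ_i = 8/3, 0, the continuity of S' gives the tridiagonal system
  3·m_0 + 8·m_1 + 1·m_2 = 6(Δ_1 - Δ_0) = -16
Clamped end conditions give two more equations: 2h_0·m_0 + h_0·m_1 = 6(Δ_0 - S'(0)) = 16 and h_1·m_1 + 2h_1·m_2 = 6(S'(4) - Δ_1) = -24.
Solving: m_0 = 11/3, m_1 = -2, m_2 = -11.
On [3, 4], S'(x) = b_1 + 2c_1·(x - 3) + 3d_1·(x - 3)² with b_1 = Δ_1 - h_1(2m_1 + m_2)/6 = 5/2, c_1 = m_1/2 = -1, d_1 = (m_2 - m_1)/(6h_1) = -3/2. So S'(3) = 5/2.

2.5000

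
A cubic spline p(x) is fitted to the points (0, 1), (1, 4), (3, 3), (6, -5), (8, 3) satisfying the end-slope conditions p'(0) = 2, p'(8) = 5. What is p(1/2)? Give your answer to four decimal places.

2.4261

With σ_i denoting the second derivative at x_i, h_i = 1, 2, 3, 2, and Δ_i = (y_(i+1) − y_i)/h_i = 3, -1/2, -8/3, 4:
  1·σ_0 + 6·σ_1 + 2·σ_2 = 6(Δ_1 - Δ_0) = -21
  2·σ_1 + 10·σ_2 + 3·σ_3 = 6(Δ_2 - Δ_1) = -13
  3·σ_2 + 10·σ_3 + 2·σ_4 = 6(Δ_3 - Δ_2) = 40
Clamped end conditions give two more equations: 2h_0·σ_0 + h_0·σ_1 = 6(Δ_0 - p'(0)) = 6 and h_3·σ_3 + 2h_3·σ_4 = 6(p'(8) - Δ_3) = 6.
Solving: σ_0 = 1315/273, σ_1 = -992/273, σ_2 = -548/273, σ_3 = 435/91, σ_4 = -81/91.
On [0, 1], p(x) = 1 + 2·x + 1315/546·x² - 769/546·x³.
With x = 1/2: p(1/2) = 10597/4368.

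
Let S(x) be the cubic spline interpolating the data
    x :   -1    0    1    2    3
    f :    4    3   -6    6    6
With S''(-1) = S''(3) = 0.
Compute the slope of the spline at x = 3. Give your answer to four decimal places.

Put M_i = S'' at the i-th knot. Here h = (1, 1, 1, 1) and Δ = (-1, -9, 12, 0), so the interior equations h_(i-1)·M_(i-1) + 2(h_(i-1)+h_i)·M_i + h_i·M_(i+1) = 6(Δ_i − Δ_(i-1)) read
  1·M_0 + 4·M_1 + 1·M_2 = 6(Δ_1 - Δ_0) = -48
  1·M_1 + 4·M_2 + 1·M_3 = 6(Δ_2 - Δ_1) = 126
  1·M_2 + 4·M_3 + 1·M_4 = 6(Δ_3 - Δ_2) = -72
Natural end conditions: M_0 = M_4 = 0.
Hence M_0 = 0, M_1 = -162/7, M_2 = 312/7, M_3 = -204/7, M_4 = 0.
On [2, 3], S'(x) = b_3 + 2c_3·(x - 2) + 3d_3·(x - 2)² with b_3 = Δ_3 - h_3(2M_3 + M_4)/6 = 68/7, c_3 = M_3/2 = -102/7, d_3 = (M_4 - M_3)/(6h_3) = 34/7. So S'(3) = -34/7.

-4.8571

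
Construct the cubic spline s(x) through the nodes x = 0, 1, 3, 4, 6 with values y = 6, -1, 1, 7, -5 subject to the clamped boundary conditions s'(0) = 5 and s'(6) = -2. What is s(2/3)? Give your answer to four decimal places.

Put M_i = s'' at the i-th knot. Here h = (1, 2, 1, 2) and Δ = (-7, 1, 6, -6), so the interior equations h_(i-1)·M_(i-1) + 2(h_(i-1)+h_i)·M_i + h_i·M_(i+1) = 6(Δ_i − Δ_(i-1)) read
  1·M_0 + 6·M_1 + 2·M_2 = 6(Δ_1 - Δ_0) = 48
  2·M_1 + 6·M_2 + 1·M_3 = 6(Δ_2 - Δ_1) = 30
  1·M_2 + 6·M_3 + 2·M_4 = 6(Δ_3 - Δ_2) = -72
Clamped end conditions give two more equations: 2h_0·M_0 + h_0·M_1 = 6(Δ_0 - s'(0)) = -72 and h_3·M_3 + 2h_3·M_4 = 6(s'(6) - Δ_3) = 24.
Hence M_0 = -4004/93, M_1 = 1312/93, M_2 = 298/93, M_3 = -1622/93, M_4 = 1369/93.
On [0, 1], s(x) = 6 + 5·x - 2002/93·x² + 886/93·x³.
With x = 2/3: s(2/3) = 6500/2511.

2.5886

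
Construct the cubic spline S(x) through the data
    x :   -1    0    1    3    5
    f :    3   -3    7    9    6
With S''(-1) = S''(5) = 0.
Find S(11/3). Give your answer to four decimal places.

7.5899

Let σ_i = S''(x_i). Step sizes h_i = 1, 1, 2, 2; slopes of the chords Δ_i = (y_(i+1) - y_i)/h_i = -6, 10, 1, -3/2.
  1·σ_0 + 4·σ_1 + 1·σ_2 = 6(Δ_1 - Δ_0) = 96
  1·σ_1 + 6·σ_2 + 2·σ_3 = 6(Δ_2 - Δ_1) = -54
  2·σ_2 + 8·σ_3 + 2·σ_4 = 6(Δ_3 - Δ_2) = -15
Natural end conditions: σ_0 = σ_4 = 0.
Hence σ_0 = 0, σ_1 = 771/28, σ_2 = -99/7, σ_3 = 93/56, σ_4 = 0.
On [3, 5], S(x) = 9 - 73/28·(x - 3) + 93/112·(x - 3)² - 31/224·(x - 3)³.
With (x - 3) = 2/3: S(11/3) = 2869/378.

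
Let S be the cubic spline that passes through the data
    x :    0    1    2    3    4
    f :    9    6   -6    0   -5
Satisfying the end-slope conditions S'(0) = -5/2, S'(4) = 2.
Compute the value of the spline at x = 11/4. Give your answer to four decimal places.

Let M_i = S''(x_i). Step sizes h_i = 1, 1, 1, 1; slopes of the chords Δ_i = (y_(i+1) - y_i)/h_i = -3, -12, 6, -5.
  1·M_0 + 4·M_1 + 1·M_2 = 6(Δ_1 - Δ_0) = -54
  1·M_1 + 4·M_2 + 1·M_3 = 6(Δ_2 - Δ_1) = 108
  1·M_2 + 4·M_3 + 1·M_4 = 6(Δ_3 - Δ_2) = -66
Clamped end conditions give two more equations: 2h_0·M_0 + h_0·M_1 = 6(Δ_0 - S'(0)) = -3 and h_3·M_3 + 2h_3·M_4 = 6(S'(4) - Δ_3) = 42.
Solving the tridiagonal system: M_0 = 681/56, M_1 = -765/28, M_2 = 345/8, M_3 = -1041/28, M_4 = 2217/56.
On [2, 3], S(x) = -6 - 61/28·(x - 2) + 345/16·(x - 2)² - 1499/112·(x - 2)³.
With (x - 2) = 3/4: S(11/4) = -1179/1024.

-1.1514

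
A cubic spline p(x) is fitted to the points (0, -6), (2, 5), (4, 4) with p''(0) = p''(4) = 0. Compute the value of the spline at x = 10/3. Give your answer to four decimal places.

5.2222

Let m_i = p''(x_i). Step sizes h_i = 2, 2; slopes of the chords Δ_i = (y_(i+1) - y_i)/h_i = 11/2, -1/2.
  2·m_0 + 8·m_1 + 2·m_2 = 6(Δ_1 - Δ_0) = -36
Natural end conditions: m_0 = m_2 = 0.
Solving: m_0 = 0, m_1 = -9/2, m_2 = 0.
On [2, 4], p(x) = 5 + 5/2·(x - 2) - 9/4·(x - 2)² + 3/8·(x - 2)³.
With (x - 2) = 4/3: p(10/3) = 47/9.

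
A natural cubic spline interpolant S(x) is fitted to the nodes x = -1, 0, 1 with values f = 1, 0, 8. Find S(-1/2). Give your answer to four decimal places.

-0.3438

Put m_i = S'' at the i-th knot. Here h = (1, 1) and Δ = (-1, 8), so the interior equations h_(i-1)·m_(i-1) + 2(h_(i-1)+h_i)·m_i + h_i·m_(i+1) = 6(Δ_i − Δ_(i-1)) read
  1·m_0 + 4·m_1 + 1·m_2 = 6(Δ_1 - Δ_0) = 54
Natural end conditions: m_0 = m_2 = 0.
Hence m_0 = 0, m_1 = 27/2, m_2 = 0.
On [-1, 0], S(x) = 1 - 13/4·(x + 1) + 0·(x + 1)² + 9/4·(x + 1)³.
With (x + 1) = 1/2: S(-1/2) = -11/32.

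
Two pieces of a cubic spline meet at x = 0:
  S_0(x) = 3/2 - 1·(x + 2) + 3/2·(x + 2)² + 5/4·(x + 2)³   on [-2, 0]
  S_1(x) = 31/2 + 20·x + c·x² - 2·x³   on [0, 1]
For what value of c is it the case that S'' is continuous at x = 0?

S_0''(x) = 3 + 15/2·(x + 2), so S_0''(0) = 18. On the right, S_1''(0) = 2c, so c = 9.

9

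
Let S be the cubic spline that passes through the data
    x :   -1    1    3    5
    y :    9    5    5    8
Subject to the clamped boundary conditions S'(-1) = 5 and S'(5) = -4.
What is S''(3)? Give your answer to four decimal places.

Let m_i = S''(x_i). Step sizes h_i = 2, 2, 2; slopes of the chords Δ_i = (y_(i+1) - y_i)/h_i = -2, 0, 3/2.
  2·m_0 + 8·m_1 + 2·m_2 = 6(Δ_1 - Δ_0) = 12
  2·m_1 + 8·m_2 + 2·m_3 = 6(Δ_2 - Δ_1) = 9
Clamped end conditions give two more equations: 2h_0·m_0 + h_0·m_1 = 6(Δ_0 - S'(-1)) = -42 and h_2·m_2 + 2h_2·m_3 = 6(S'(5) - Δ_2) = -33.
Hence m_0 = -25/2, m_1 = 4, m_2 = 5/2, m_3 = -19/2.

2.5000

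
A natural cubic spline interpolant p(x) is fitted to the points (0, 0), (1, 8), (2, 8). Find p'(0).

Put σ_i = p'' at the i-th knot. Here h = (1, 1) and Δ = (8, 0), so the interior equations h_(i-1)·σ_(i-1) + 2(h_(i-1)+h_i)·σ_i + h_i·σ_(i+1) = 6(Δ_i − Δ_(i-1)) read
  1·σ_0 + 4·σ_1 + 1·σ_2 = 6(Δ_1 - Δ_0) = -48
Natural end conditions: σ_0 = σ_2 = 0.
Solving the tridiagonal system: σ_0 = 0, σ_1 = -12, σ_2 = 0.
On [0, 1], p'(x) = b_0 + 2c_0·x + 3d_0·x² with b_0 = Δ_0 - h_0(2σ_0 + σ_1)/6 = 10, c_0 = σ_0/2 = 0, d_0 = (σ_1 - σ_0)/(6h_0) = -2. So p'(0) = 10.

10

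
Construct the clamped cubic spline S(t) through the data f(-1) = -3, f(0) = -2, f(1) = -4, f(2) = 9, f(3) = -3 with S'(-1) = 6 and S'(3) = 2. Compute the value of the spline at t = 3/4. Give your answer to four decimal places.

-5.3164

Let M_i = S''(x_i). Step sizes h_i = 1, 1, 1, 1; slopes of the chords Δ_i = (y_(i+1) - y_i)/h_i = 1, -2, 13, -12.
  1·M_0 + 4·M_1 + 1·M_2 = 6(Δ_1 - Δ_0) = -18
  1·M_1 + 4·M_2 + 1·M_3 = 6(Δ_2 - Δ_1) = 90
  1·M_2 + 4·M_3 + 1·M_4 = 6(Δ_3 - Δ_2) = -150
Clamped end conditions give two more equations: 2h_0·M_0 + h_0·M_1 = 6(Δ_0 - S'(-1)) = -30 and h_3·M_3 + 2h_3·M_4 = 6(S'(3) - Δ_3) = 84.
Solving: M_0 = -17/2, M_1 = -13, M_2 = 85/2, M_3 = -67, M_4 = 151/2.
On [0, 1], S(t) = -2 - 19/4·t - 13/2·t² + 37/4·t³.
With t = 3/4: S(3/4) = -1361/256.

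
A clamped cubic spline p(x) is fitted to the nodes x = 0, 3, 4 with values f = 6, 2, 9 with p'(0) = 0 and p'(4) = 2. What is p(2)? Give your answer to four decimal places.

0.0926

Write M_i for p''(x_i). With h_i = 3, 1 and divided differences Δ_i = -4/3, 7, the continuity of p' gives the tridiagonal system
  3·M_0 + 8·M_1 + 1·M_2 = 6(Δ_1 - Δ_0) = 50
Clamped end conditions give two more equations: 2h_0·M_0 + h_0·M_1 = 6(Δ_0 - p'(0)) = -8 and h_1·M_1 + 2h_1·M_2 = 6(p'(4) - Δ_1) = -30.
Forward elimination and back-substitution give M_0 = -85/12, M_1 = 23/2, M_2 = -83/4.
On [0, 3], p(x) = 6 + 0·x - 85/24·x² + 223/216·x³.
With x = 2: p(2) = 5/54.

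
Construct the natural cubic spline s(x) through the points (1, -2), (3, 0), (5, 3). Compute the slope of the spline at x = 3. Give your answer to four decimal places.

Write M_i for s''(x_i). With h_i = 2, 2 and divided differences Δ_i = 1, 3/2, the continuity of s' gives the tridiagonal system
  2·M_0 + 8·M_1 + 2·M_2 = 6(Δ_1 - Δ_0) = 3
Natural end conditions: M_0 = M_2 = 0.
Hence M_0 = 0, M_1 = 3/8, M_2 = 0.
On [3, 5], s'(x) = b_1 + 2c_1·(x - 3) + 3d_1·(x - 3)² with b_1 = Δ_1 - h_1(2M_1 + M_2)/6 = 5/4, c_1 = M_1/2 = 3/16, d_1 = (M_2 - M_1)/(6h_1) = -1/32. So s'(3) = 5/4.

1.2500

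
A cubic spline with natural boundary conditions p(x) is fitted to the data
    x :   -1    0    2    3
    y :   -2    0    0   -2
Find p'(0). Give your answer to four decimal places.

Let σ_i = p''(x_i). Step sizes h_i = 1, 2, 1; slopes of the chords Δ_i = (y_(i+1) - y_i)/h_i = 2, 0, -2.
  1·σ_0 + 6·σ_1 + 2·σ_2 = 6(Δ_1 - Δ_0) = -12
  2·σ_1 + 6·σ_2 + 1·σ_3 = 6(Δ_2 - Δ_1) = -12
Natural end conditions: σ_0 = σ_3 = 0.
Hence σ_0 = 0, σ_1 = -3/2, σ_2 = -3/2, σ_3 = 0.
On [0, 2], p'(x) = b_1 + 2c_1·x + 3d_1·x² with b_1 = Δ_1 - h_1(2σ_1 + σ_2)/6 = 3/2, c_1 = σ_1/2 = -3/4, d_1 = (σ_2 - σ_1)/(6h_1) = 0. So p'(0) = 3/2.

1.5000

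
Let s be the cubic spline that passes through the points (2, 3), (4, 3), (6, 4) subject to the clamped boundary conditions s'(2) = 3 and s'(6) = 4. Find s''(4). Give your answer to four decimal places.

Write M_i for s''(x_i). With h_i = 2, 2 and divided differences Δ_i = 0, 1/2, the continuity of s' gives the tridiagonal system
  2·M_0 + 8·M_1 + 2·M_2 = 6(Δ_1 - Δ_0) = 3
Clamped end conditions give two more equations: 2h_0·M_0 + h_0·M_1 = 6(Δ_0 - s'(2)) = -18 and h_1·M_1 + 2h_1·M_2 = 6(s'(6) - Δ_1) = 21.
Solving the tridiagonal system: M_0 = -37/8, M_1 = 1/4, M_2 = 41/8.

0.2500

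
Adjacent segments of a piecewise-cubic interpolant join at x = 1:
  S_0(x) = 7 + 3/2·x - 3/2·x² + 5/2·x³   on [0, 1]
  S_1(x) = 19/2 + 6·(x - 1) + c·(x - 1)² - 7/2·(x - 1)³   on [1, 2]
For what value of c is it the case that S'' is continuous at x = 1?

S_0''(x) = -3 + 15·x, so S_0''(1) = 12. On the right, S_1''(1) = 2c, so c = 6.

6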